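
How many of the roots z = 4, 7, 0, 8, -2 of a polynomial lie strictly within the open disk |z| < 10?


Step 1: Check each root:
  z = 4: |4| = 4 < 10
  z = 7: |7| = 7 < 10
  z = 0: |0| = 0 < 10
  z = 8: |8| = 8 < 10
  z = -2: |-2| = 2 < 10
Step 2: Count = 5

5


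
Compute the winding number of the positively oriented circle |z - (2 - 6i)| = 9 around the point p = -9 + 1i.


Step 1: Center c = (2, -6), radius = 9
Step 2: |p - c|^2 = (-11)^2 + 7^2 = 170
Step 3: r^2 = 81
Step 4: |p-c| > r so winding number = 0

0


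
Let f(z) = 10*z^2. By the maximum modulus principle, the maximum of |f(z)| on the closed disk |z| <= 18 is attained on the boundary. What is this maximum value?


Step 1: On |z| = 18, |f(z)| = 10 * |z|^2 = 10 * 18^2
Step 2: By maximum modulus principle, maximum is on boundary.
Step 3: Maximum = 10 * 324 = 3240

3240


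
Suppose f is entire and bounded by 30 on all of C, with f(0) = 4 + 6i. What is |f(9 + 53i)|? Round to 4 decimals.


Step 1: By Liouville's theorem, a bounded entire function is constant.
Step 2: f(z) = f(0) = 4 + 6i for all z.
Step 3: |f(w)| = |4 + 6i| = sqrt(16 + 36)
Step 4: = 7.2111

7.2111


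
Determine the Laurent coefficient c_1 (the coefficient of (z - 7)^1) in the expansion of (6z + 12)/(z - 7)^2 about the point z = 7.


Step 1: Write the numerator in powers of (z - 7): 6z + 12 = 6(z - 7) + (6*7 + 12) = 6(z - 7) + 54
Step 2: Divide by (z - 7)^2: f(z) = 54(z - 7)^(-2) + 6(z - 7)^(-1)
Step 3: This finite sum is the Laurent series of f about z = 7.
Step 4: Only the powers -2 and -1 appear, so the coefficient of (z - 7)^1 = 0

0


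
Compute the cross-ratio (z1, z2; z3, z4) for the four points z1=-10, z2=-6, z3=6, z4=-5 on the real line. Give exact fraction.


Step 1: (z1-z3)(z2-z4) = (-16) * (-1) = 16
Step 2: (z1-z4)(z2-z3) = (-5) * (-12) = 60
Step 3: Cross-ratio = 16/60 = 4/15

4/15


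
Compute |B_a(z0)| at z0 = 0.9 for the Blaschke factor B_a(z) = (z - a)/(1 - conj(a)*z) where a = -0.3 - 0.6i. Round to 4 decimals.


Step 1: Numerator z0 - a = 0.9 - (-0.3 - 0.6i) = 1.2 + 0.6i
Step 2: Denominator 1 - conj(a)*z0 = 1 - (-0.3 + 0.6i)*0.9 = 1.27 - 0.54i
Step 3: |z0 - a|^2 = 1.2^2 + 0.6^2 = 1.8; |1 - conj(a)*z0|^2 = 1.27^2 + (-0.54)^2 = 1.9045
Step 4: |B_a(0.9)| = sqrt(1.8 / 1.9045) = sqrt(0.94513)
Step 5: = 0.9722

0.9722


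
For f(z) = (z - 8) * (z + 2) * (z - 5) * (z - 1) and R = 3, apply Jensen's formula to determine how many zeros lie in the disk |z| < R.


Jensen's formula: (1/2pi)*integral log|f(Re^it)|dt = log|f(0)| + sum_{|a_k|<R} log(R/|a_k|)
Step 1: f(0) = (-8) * 2 * (-5) * (-1) = -80
Step 2: log|f(0)| = log|8| + log|-2| + log|5| + log|1| = 4.382
Step 3: Zeros inside |z| < 3: -2, 1
Step 4: Jensen sum = log(3/2) + log(3/1) = 1.5041
Step 5: n(R) = number of terms in the Jensen sum = count of zeros inside |z| < 3 = 2

2


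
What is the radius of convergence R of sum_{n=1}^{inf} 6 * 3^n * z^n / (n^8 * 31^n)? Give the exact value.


Step 1: General term a_n = 6 * 3^n / (n^8 * 31^n)
Step 2: By the root test, |a_n|^(1/n) = 6^(1/n) * 3 / (n^(8/n) * 31) -> 3/31 as n -> infinity (since 6^(1/n) -> 1 and n^(8/n) -> 1)
Step 3: R = 1/lim|a_n|^(1/n) = 31/3

31/3


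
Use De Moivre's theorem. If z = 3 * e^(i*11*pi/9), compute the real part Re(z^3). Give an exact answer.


Step 1: By De Moivre's theorem, z^3 = 3^3 * e^(i*3*11*pi/9) = 27 * (cos(11*pi/3) + i*sin(11*pi/3))
Step 2: |z|^3 = 3^3 = 27
Step 3: Reduce the angle mod 2*pi: 11*pi/3 - 2*pi = 5*pi/3
Step 4: cos(5*pi/3) = 1/2
Step 5: Re(z^3) = 27 * 1/2 = 27/2

27/2


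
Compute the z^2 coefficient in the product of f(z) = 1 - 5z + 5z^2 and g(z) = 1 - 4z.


Step 1: z^2 term in f*g comes from: (1)*(0) + (-5z)*(-4z) + (5z^2)*(1)
Step 2: = 0 + 20 + 5
Step 3: = 25

25


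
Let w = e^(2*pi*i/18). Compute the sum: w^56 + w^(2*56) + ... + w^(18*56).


Step 1: The sum sum_{j=1}^{n} w^(k*j) equals n if n | k, else 0.
Step 2: Here n = 18, k = 56
Step 3: Does n divide k? 18 | 56 -> False
Step 4: Sum = 0

0


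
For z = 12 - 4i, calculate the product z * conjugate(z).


Step 1: conj(z) = 12 + 4i
Step 2: z * conj(z) = 12^2 + (-4)^2
Step 3: = 144 + 16 = 160

160


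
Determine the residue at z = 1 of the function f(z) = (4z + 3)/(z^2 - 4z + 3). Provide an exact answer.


Step 1: Q(z) = z^2 - 4z + 3 = (z - 1)(z - 3)
Step 2: Q'(z) = 2z - 4
Step 3: Q'(1) = -2, P(1) = 7
Step 4: Res = P(1)/Q'(1) = 7/(-2) = -7/2

-7/2


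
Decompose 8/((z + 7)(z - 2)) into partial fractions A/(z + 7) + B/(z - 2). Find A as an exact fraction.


Step 1: Multiply both sides by (z + 7) and set z = -7
Step 2: A = 8 / (-7 - 2)
Step 3: A = 8 / (-9)
Step 4: A = -8/9

-8/9


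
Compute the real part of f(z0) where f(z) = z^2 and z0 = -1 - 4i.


Step 1: z0 = -1 - 4i
Step 2: z0^2 = (-1)^2 - (-4)^2 + 8i
Step 3: real part = 1 - 16 = -15

-15


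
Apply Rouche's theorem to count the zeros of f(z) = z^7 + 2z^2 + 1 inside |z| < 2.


Step 1: On |z| = 2 the three terms have sizes |z^7| = 2^7 = 128, |2z^2| = 2*2^2 = 8, |1| = 1
Step 2: The dominant term is g(z) = z^7; let h(z) = 2z^2 + 1 so f = g + h
Step 3: On |z| = 2: |g| = 128 and |h| <= 8 + 1 = 9
Step 4: Since 128 > 9, |h| < |g| on |z| = 2, so by Rouche f has the same number of zeros as g inside |z| < 2
Step 5: g(z) = z^7 has 7 zeros (all at the origin) inside |z| < 2. Answer = 7

7


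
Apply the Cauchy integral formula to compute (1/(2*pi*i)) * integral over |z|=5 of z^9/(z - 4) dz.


Step 1: f(z) = z^9, a = 4 is inside |z| = 5
Step 2: By Cauchy integral formula: (1/(2pi*i)) * integral = f(a)
Step 3: f(4) = 4^9 = 262144

262144


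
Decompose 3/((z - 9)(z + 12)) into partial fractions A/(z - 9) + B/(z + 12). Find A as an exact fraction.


Step 1: Multiply both sides by (z - 9) and set z = 9
Step 2: A = 3 / (9 + 12)
Step 3: A = 3 / 21
Step 4: A = 1/7

1/7


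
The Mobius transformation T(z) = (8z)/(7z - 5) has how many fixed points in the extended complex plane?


Step 1: Fixed points satisfy T(z) = z
Step 2: 7z^2 - 13z = 0
Step 3: Discriminant = (-13)^2 - 4*7*0 = 169
Step 4: Number of fixed points = 2

2


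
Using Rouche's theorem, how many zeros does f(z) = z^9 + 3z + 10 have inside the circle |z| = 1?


Step 1: On |z| = 1 the three terms have sizes |z^9| = 1^9 = 1, |3z| = 3*1 = 3, |10| = 10
Step 2: The dominant term is g(z) = 10; let h(z) = z^9 + 3z so f = g + h
Step 3: On |z| = 1: |g| = 10 and |h| <= 1 + 3 = 4
Step 4: Since 10 > 4, |h| < |g| on |z| = 1, so by Rouche f has the same number of zeros as g inside |z| < 1
Step 5: g(z) = 10 is a nonzero constant with no zeros inside |z| < 1. Answer = 0

0


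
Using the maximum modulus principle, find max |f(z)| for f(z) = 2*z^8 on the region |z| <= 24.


Step 1: On |z| = 24, |f(z)| = 2 * |z|^8 = 2 * 24^8
Step 2: By maximum modulus principle, maximum is on boundary.
Step 3: Maximum = 2 * 110075314176 = 220150628352

220150628352


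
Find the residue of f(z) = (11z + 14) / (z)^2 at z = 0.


Step 1: Pole of order 2 at z = 0
Step 2: Res = lim d/dz [(z)^2 * f(z)] as z -> 0
Step 3: (z)^2 * f(z) = 11z + 14
Step 4: d/dz[11z + 14] = 11

11


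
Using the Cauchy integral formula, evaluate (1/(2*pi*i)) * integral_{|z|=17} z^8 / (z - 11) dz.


Step 1: f(z) = z^8, a = 11 is inside |z| = 17
Step 2: By Cauchy integral formula: (1/(2pi*i)) * integral = f(a)
Step 3: f(11) = 11^8 = 214358881

214358881


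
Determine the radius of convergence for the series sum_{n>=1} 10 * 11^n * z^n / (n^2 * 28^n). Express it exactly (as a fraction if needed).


Step 1: General term a_n = 10 * 11^n / (n^2 * 28^n)
Step 2: By the root test, |a_n|^(1/n) = 10^(1/n) * 11 / (n^(2/n) * 28) -> 11/28 as n -> infinity (since 10^(1/n) -> 1 and n^(2/n) -> 1)
Step 3: R = 1/lim|a_n|^(1/n) = 28/11

28/11


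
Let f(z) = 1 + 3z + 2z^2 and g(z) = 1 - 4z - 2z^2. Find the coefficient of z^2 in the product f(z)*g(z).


Step 1: z^2 term in f*g comes from: (1)*(-2z^2) + (3z)*(-4z) + (2z^2)*(1)
Step 2: = -2 - 12 + 2
Step 3: = -12

-12


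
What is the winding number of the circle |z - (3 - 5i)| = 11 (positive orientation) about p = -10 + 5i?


Step 1: Center c = (3, -5), radius = 11
Step 2: |p - c|^2 = (-13)^2 + 10^2 = 269
Step 3: r^2 = 121
Step 4: |p-c| > r so winding number = 0

0


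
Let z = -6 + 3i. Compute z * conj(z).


Step 1: conj(z) = -6 - 3i
Step 2: z * conj(z) = (-6)^2 + 3^2
Step 3: = 36 + 9 = 45

45


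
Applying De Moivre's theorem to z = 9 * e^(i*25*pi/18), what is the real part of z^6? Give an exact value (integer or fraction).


Step 1: By De Moivre's theorem, z^6 = 9^6 * e^(i*6*25*pi/18) = 531441 * (cos(25*pi/3) + i*sin(25*pi/3))
Step 2: |z|^6 = 9^6 = 531441
Step 3: Reduce the angle mod 2*pi: 25*pi/3 - 8*pi = pi/3
Step 4: cos(pi/3) = 1/2
Step 5: Re(z^6) = 531441 * 1/2 = 531441/2

531441/2


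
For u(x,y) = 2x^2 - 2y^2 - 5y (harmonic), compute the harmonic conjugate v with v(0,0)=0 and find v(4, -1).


Step 1: v_x = -u_y = 4y + 5
Step 2: v_y = u_x = 4x + 0
Step 3: v = 4xy + 5x + C
Step 4: v(0,0) = 0 => C = 0
Step 5: v(4, -1) = 4

4


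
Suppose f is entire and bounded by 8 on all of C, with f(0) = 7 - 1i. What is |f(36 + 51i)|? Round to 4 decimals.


Step 1: By Liouville's theorem, a bounded entire function is constant.
Step 2: f(z) = f(0) = 7 - 1i for all z.
Step 3: |f(w)| = |7 - 1i| = sqrt(49 + 1)
Step 4: = 7.0711

7.0711


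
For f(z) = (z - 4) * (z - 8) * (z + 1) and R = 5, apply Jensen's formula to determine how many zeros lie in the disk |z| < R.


Jensen's formula: (1/2pi)*integral log|f(Re^it)|dt = log|f(0)| + sum_{|a_k|<R} log(R/|a_k|)
Step 1: f(0) = (-4) * (-8) * 1 = 32
Step 2: log|f(0)| = log|4| + log|8| + log|-1| = 3.4657
Step 3: Zeros inside |z| < 5: 4, -1
Step 4: Jensen sum = log(5/4) + log(5/1) = 1.8326
Step 5: n(R) = number of terms in the Jensen sum = count of zeros inside |z| < 5 = 2

2


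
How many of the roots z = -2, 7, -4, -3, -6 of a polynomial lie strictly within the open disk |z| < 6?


Step 1: Check each root:
  z = -2: |-2| = 2 < 6
  z = 7: |7| = 7 >= 6
  z = -4: |-4| = 4 < 6
  z = -3: |-3| = 3 < 6
  z = -6: |-6| = 6 >= 6
Step 2: Count = 3

3


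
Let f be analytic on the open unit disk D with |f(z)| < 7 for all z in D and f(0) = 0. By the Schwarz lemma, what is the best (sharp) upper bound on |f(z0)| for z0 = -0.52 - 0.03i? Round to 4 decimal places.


Step 1: g = f/7 maps D -> D with g(0) = 0, so by the Schwarz lemma |g(z)| <= |z|, i.e. |f(z)| <= 7|z|; this is sharp (f(z) = 7z).
Step 2: |z0|^2 = (-0.52)^2 + (-0.03)^2 = 0.2713
Step 3: |z0| = sqrt(0.2713) = 0.520865
Step 4: Best bound = 7 * |z0| = 7 * 0.520865 = 3.6461

3.6461


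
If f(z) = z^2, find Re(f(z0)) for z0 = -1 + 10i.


Step 1: z0 = -1 + 10i
Step 2: z0^2 = (-1)^2 - 10^2 - 20i
Step 3: real part = 1 - 100 = -99

-99


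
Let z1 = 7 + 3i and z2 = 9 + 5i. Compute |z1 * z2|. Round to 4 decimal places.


Step 1: |z1| = sqrt(7^2 + 3^2) = sqrt(58)
Step 2: |z2| = sqrt(9^2 + 5^2) = sqrt(106)
Step 3: |z1*z2| = |z1|*|z2| = sqrt(58) * sqrt(106) = sqrt(58 * 106) = sqrt(6148)
Step 4: = 78.4092

78.4092


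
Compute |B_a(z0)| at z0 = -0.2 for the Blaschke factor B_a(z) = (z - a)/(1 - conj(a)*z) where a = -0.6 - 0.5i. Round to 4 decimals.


Step 1: Numerator z0 - a = -0.2 - (-0.6 - 0.5i) = 0.4 + 0.5i
Step 2: Denominator 1 - conj(a)*z0 = 1 - (-0.6 + 0.5i)*(-0.2) = 0.88 + 0.1i
Step 3: |z0 - a|^2 = 0.4^2 + 0.5^2 = 0.41; |1 - conj(a)*z0|^2 = 0.88^2 + 0.1^2 = 0.7844
Step 4: |B_a(-0.2)| = sqrt(0.41 / 0.7844) = sqrt(0.522693)
Step 5: = 0.723

0.723


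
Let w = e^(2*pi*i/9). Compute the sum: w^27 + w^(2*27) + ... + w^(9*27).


Step 1: The sum sum_{j=1}^{n} w^(k*j) equals n if n | k, else 0.
Step 2: Here n = 9, k = 27
Step 3: Does n divide k? 9 | 27 -> True
Step 4: Sum = 9

9


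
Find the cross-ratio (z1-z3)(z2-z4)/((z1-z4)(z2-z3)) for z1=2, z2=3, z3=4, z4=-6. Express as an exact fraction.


Step 1: (z1-z3)(z2-z4) = (-2) * 9 = -18
Step 2: (z1-z4)(z2-z3) = 8 * (-1) = -8
Step 3: Cross-ratio = 18/8 = 9/4

9/4


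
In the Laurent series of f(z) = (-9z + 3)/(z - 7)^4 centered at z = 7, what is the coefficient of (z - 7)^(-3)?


Step 1: Write the numerator in powers of (z - 7): -9z + 3 = -9(z - 7) + (-9*7 + 3) = -9(z - 7) - 60
Step 2: Divide by (z - 7)^4: f(z) = -60(z - 7)^(-4) - 9(z - 7)^(-3)
Step 3: This finite sum is the Laurent series of f about z = 7.
Step 4: Coefficient of (z - 7)^(-3) = coefficient of (z - 7) in the re-centred numerator = -9

-9


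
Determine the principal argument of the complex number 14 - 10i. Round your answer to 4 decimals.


Step 1: z = 14 - 10i
Step 2: arg(z) = atan2(-10, 14)
Step 3: arg(z) = -0.6202

-0.6202


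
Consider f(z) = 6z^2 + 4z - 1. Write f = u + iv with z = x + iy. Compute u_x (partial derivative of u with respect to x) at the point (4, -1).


Step 1: f(z) = 6(x+iy)^2 + 4(x+iy) - 1
Step 2: u = 6(x^2 - y^2) + 4x - 1
Step 3: u_x = 12x + 4
Step 4: At (4, -1): u_x = 48 + 4 = 52

52


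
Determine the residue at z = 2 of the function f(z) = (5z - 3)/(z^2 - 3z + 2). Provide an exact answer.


Step 1: Q(z) = z^2 - 3z + 2 = (z - 2)(z - 1)
Step 2: Q'(z) = 2z - 3
Step 3: Q'(2) = 1, P(2) = 7
Step 4: Res = P(2)/Q'(2) = 7/1 = 7

7


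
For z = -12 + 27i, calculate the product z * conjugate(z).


Step 1: conj(z) = -12 - 27i
Step 2: z * conj(z) = (-12)^2 + 27^2
Step 3: = 144 + 729 = 873

873


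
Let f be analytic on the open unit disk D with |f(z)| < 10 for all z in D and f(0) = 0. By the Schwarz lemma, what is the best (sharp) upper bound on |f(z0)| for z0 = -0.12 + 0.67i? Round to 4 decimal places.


Step 1: g = f/10 maps D -> D with g(0) = 0, so by the Schwarz lemma |g(z)| <= |z|, i.e. |f(z)| <= 10|z|; this is sharp (f(z) = 10z).
Step 2: |z0|^2 = (-0.12)^2 + 0.67^2 = 0.4633
Step 3: |z0| = sqrt(0.4633) = 0.680661
Step 4: Best bound = 10 * |z0| = 10 * 0.680661 = 6.8066

6.8066


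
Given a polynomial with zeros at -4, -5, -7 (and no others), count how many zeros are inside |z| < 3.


Step 1: Check each root:
  z = -4: |-4| = 4 >= 3
  z = -5: |-5| = 5 >= 3
  z = -7: |-7| = 7 >= 3
Step 2: Count = 0

0


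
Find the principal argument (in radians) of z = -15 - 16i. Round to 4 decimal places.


Step 1: z = -15 - 16i
Step 2: arg(z) = atan2(-16, -15)
Step 3: arg(z) = -2.3239

-2.3239


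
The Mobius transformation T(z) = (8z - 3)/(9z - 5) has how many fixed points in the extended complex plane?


Step 1: Fixed points satisfy T(z) = z
Step 2: 9z^2 - 13z + 3 = 0
Step 3: Discriminant = (-13)^2 - 4*9*3 = 61
Step 4: Number of fixed points = 2

2


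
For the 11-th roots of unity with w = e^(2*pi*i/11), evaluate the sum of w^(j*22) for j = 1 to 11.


Step 1: The sum sum_{j=1}^{n} w^(k*j) equals n if n | k, else 0.
Step 2: Here n = 11, k = 22
Step 3: Does n divide k? 11 | 22 -> True
Step 4: Sum = 11

11


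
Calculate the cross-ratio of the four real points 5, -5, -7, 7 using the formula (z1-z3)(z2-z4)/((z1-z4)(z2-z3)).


Step 1: (z1-z3)(z2-z4) = 12 * (-12) = -144
Step 2: (z1-z4)(z2-z3) = (-2) * 2 = -4
Step 3: Cross-ratio = 144/4 = 36

36


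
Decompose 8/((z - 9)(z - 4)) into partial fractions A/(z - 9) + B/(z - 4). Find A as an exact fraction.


Step 1: Multiply both sides by (z - 9) and set z = 9
Step 2: A = 8 / (9 - 4)
Step 3: A = 8 / 5
Step 4: A = 8/5

8/5


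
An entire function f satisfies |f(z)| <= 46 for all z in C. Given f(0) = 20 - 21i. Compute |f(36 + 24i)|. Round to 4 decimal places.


Step 1: By Liouville's theorem, a bounded entire function is constant.
Step 2: f(z) = f(0) = 20 - 21i for all z.
Step 3: |f(w)| = |20 - 21i| = sqrt(400 + 441)
Step 4: = 29.0

29.0


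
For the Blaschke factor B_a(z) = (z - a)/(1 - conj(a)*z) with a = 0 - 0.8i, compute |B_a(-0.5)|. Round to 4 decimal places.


Step 1: Numerator z0 - a = -0.5 - (0 - 0.8i) = -0.5 + 0.8i
Step 2: Denominator 1 - conj(a)*z0 = 1 - (0 + 0.8i)*(-0.5) = 1 + 0.4i
Step 3: |z0 - a|^2 = (-0.5)^2 + 0.8^2 = 0.89; |1 - conj(a)*z0|^2 = 1^2 + 0.4^2 = 1.16
Step 4: |B_a(-0.5)| = sqrt(0.89 / 1.16) = sqrt(0.767241)
Step 5: = 0.8759

0.8759


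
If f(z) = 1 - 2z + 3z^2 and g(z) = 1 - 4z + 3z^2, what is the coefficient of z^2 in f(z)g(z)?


Step 1: z^2 term in f*g comes from: (1)*(3z^2) + (-2z)*(-4z) + (3z^2)*(1)
Step 2: = 3 + 8 + 3
Step 3: = 14

14


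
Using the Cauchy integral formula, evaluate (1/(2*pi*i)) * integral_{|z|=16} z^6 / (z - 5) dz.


Step 1: f(z) = z^6, a = 5 is inside |z| = 16
Step 2: By Cauchy integral formula: (1/(2pi*i)) * integral = f(a)
Step 3: f(5) = 5^6 = 15625

15625


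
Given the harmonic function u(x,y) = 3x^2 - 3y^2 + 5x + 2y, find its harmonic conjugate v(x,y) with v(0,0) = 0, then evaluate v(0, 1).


Step 1: v_x = -u_y = 6y - 2
Step 2: v_y = u_x = 6x + 5
Step 3: v = 6xy - 2x + 5y + C
Step 4: v(0,0) = 0 => C = 0
Step 5: v(0, 1) = 5

5


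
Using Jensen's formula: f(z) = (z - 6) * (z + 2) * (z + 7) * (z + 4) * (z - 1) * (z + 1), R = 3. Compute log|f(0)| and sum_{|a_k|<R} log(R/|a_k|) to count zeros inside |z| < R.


Jensen's formula: (1/2pi)*integral log|f(Re^it)|dt = log|f(0)| + sum_{|a_k|<R} log(R/|a_k|)
Step 1: f(0) = (-6) * 2 * 7 * 4 * (-1) * 1 = 336
Step 2: log|f(0)| = log|6| + log|-2| + log|-7| + log|-4| + log|1| + log|-1| = 5.8171
Step 3: Zeros inside |z| < 3: -2, 1, -1
Step 4: Jensen sum = log(3/2) + log(3/1) + log(3/1) = 2.6027
Step 5: n(R) = number of terms in the Jensen sum = count of zeros inside |z| < 3 = 3

3


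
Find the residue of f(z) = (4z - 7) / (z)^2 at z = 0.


Step 1: Pole of order 2 at z = 0
Step 2: Res = lim d/dz [(z)^2 * f(z)] as z -> 0
Step 3: (z)^2 * f(z) = 4z - 7
Step 4: d/dz[4z - 7] = 4

4


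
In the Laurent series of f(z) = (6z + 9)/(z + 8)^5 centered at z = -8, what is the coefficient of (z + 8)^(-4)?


Step 1: Write the numerator in powers of (z + 8): 6z + 9 = 6(z + 8) + (6*(-8) + 9) = 6(z + 8) - 39
Step 2: Divide by (z + 8)^5: f(z) = -39(z + 8)^(-5) + 6(z + 8)^(-4)
Step 3: This finite sum is the Laurent series of f about z = -8.
Step 4: Coefficient of (z + 8)^(-4) = coefficient of (z + 8) in the re-centred numerator = 6

6


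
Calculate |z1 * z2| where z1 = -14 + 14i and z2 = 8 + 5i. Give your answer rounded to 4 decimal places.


Step 1: |z1| = sqrt((-14)^2 + 14^2) = sqrt(392)
Step 2: |z2| = sqrt(8^2 + 5^2) = sqrt(89)
Step 3: |z1*z2| = |z1|*|z2| = sqrt(392) * sqrt(89) = sqrt(392 * 89) = sqrt(34888)
Step 4: = 186.7833

186.7833


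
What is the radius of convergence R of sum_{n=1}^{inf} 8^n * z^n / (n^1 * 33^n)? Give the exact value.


Step 1: General term a_n = 8^n / (n^1 * 33^n)
Step 2: By the root test, |a_n|^(1/n) = 8 / (n^(1/n) * 33) -> 8/33 as n -> infinity (since n^(1/n) -> 1)
Step 3: R = 1/lim|a_n|^(1/n) = 33/8

33/8


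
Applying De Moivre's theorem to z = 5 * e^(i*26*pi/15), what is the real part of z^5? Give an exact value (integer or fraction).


Step 1: By De Moivre's theorem, z^5 = 5^5 * e^(i*5*26*pi/15) = 3125 * (cos(26*pi/3) + i*sin(26*pi/3))
Step 2: |z|^5 = 5^5 = 3125
Step 3: Reduce the angle mod 2*pi: 26*pi/3 - 8*pi = 2*pi/3
Step 4: cos(2*pi/3) = -1/2
Step 5: Re(z^5) = 3125 * (-1/2) = -3125/2

-3125/2


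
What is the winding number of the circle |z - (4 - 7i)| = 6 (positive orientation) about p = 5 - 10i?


Step 1: Center c = (4, -7), radius = 6
Step 2: |p - c|^2 = 1^2 + (-3)^2 = 10
Step 3: r^2 = 36
Step 4: |p-c| < r so winding number = 1

1


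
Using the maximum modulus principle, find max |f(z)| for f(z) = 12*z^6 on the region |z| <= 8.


Step 1: On |z| = 8, |f(z)| = 12 * |z|^6 = 12 * 8^6
Step 2: By maximum modulus principle, maximum is on boundary.
Step 3: Maximum = 12 * 262144 = 3145728

3145728


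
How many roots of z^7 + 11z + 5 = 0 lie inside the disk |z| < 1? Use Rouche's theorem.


Step 1: On |z| = 1 the three terms have sizes |z^7| = 1^7 = 1, |11z| = 11*1 = 11, |5| = 5
Step 2: The dominant term is g(z) = 11z; let h(z) = z^7 + 5 so f = g + h
Step 3: On |z| = 1: |g| = 11 and |h| <= 1 + 5 = 6
Step 4: Since 11 > 6, |h| < |g| on |z| = 1, so by Rouche f has the same number of zeros as g inside |z| < 1
Step 5: g(z) = 11z has 1 zero (at the origin, multiplicity 1) inside |z| < 1. Answer = 1

1


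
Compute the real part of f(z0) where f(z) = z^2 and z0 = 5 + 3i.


Step 1: z0 = 5 + 3i
Step 2: z0^2 = 5^2 - 3^2 + 30i
Step 3: real part = 25 - 9 = 16

16


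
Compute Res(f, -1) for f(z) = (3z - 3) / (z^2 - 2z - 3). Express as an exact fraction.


Step 1: Q(z) = z^2 - 2z - 3 = (z + 1)(z - 3)
Step 2: Q'(z) = 2z - 2
Step 3: Q'(-1) = -4, P(-1) = -6
Step 4: Res = P(-1)/Q'(-1) = -6/(-4) = 3/2

3/2


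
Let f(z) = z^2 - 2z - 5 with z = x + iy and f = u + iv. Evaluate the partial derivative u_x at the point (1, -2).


Step 1: f(z) = (x+iy)^2 - 2(x+iy) - 5
Step 2: u = (x^2 - y^2) - 2x - 5
Step 3: u_x = 2x - 2
Step 4: At (1, -2): u_x = 2 - 2 = 0

0


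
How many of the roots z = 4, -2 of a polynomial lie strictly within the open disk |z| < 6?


Step 1: Check each root:
  z = 4: |4| = 4 < 6
  z = -2: |-2| = 2 < 6
Step 2: Count = 2

2


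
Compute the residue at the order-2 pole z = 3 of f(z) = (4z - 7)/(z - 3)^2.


Step 1: Pole of order 2 at z = 3
Step 2: Res = lim d/dz [(z - 3)^2 * f(z)] as z -> 3
Step 3: (z - 3)^2 * f(z) = 4z - 7
Step 4: d/dz[4z - 7] = 4

4


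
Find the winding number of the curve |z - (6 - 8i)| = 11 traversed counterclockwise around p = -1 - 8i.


Step 1: Center c = (6, -8), radius = 11
Step 2: |p - c|^2 = (-7)^2 + 0^2 = 49
Step 3: r^2 = 121
Step 4: |p-c| < r so winding number = 1

1


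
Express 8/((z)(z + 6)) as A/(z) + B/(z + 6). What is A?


Step 1: Multiply both sides by (z) and set z = 0
Step 2: A = 8 / (0 + 6)
Step 3: A = 8 / 6
Step 4: A = 4/3

4/3


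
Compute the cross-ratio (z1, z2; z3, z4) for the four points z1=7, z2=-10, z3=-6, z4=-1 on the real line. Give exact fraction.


Step 1: (z1-z3)(z2-z4) = 13 * (-9) = -117
Step 2: (z1-z4)(z2-z3) = 8 * (-4) = -32
Step 3: Cross-ratio = 117/32 = 117/32

117/32


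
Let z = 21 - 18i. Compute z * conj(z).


Step 1: conj(z) = 21 + 18i
Step 2: z * conj(z) = 21^2 + (-18)^2
Step 3: = 441 + 324 = 765

765


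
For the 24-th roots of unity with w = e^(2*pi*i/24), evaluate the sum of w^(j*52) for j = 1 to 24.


Step 1: The sum sum_{j=1}^{n} w^(k*j) equals n if n | k, else 0.
Step 2: Here n = 24, k = 52
Step 3: Does n divide k? 24 | 52 -> False
Step 4: Sum = 0

0


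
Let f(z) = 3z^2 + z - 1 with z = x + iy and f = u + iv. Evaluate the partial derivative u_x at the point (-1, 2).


Step 1: f(z) = 3(x+iy)^2 + (x+iy) - 1
Step 2: u = 3(x^2 - y^2) + x - 1
Step 3: u_x = 6x + 1
Step 4: At (-1, 2): u_x = -6 + 1 = -5

-5


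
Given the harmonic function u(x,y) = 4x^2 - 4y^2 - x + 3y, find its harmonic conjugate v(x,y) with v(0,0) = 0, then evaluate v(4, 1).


Step 1: v_x = -u_y = 8y - 3
Step 2: v_y = u_x = 8x - 1
Step 3: v = 8xy - 3x - y + C
Step 4: v(0,0) = 0 => C = 0
Step 5: v(4, 1) = 19

19


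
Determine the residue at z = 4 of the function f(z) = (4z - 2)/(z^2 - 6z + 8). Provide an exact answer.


Step 1: Q(z) = z^2 - 6z + 8 = (z - 4)(z - 2)
Step 2: Q'(z) = 2z - 6
Step 3: Q'(4) = 2, P(4) = 14
Step 4: Res = P(4)/Q'(4) = 14/2 = 7

7


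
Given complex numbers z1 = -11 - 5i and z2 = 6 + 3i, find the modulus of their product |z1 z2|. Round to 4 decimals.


Step 1: |z1| = sqrt((-11)^2 + (-5)^2) = sqrt(146)
Step 2: |z2| = sqrt(6^2 + 3^2) = sqrt(45)
Step 3: |z1*z2| = |z1|*|z2| = sqrt(146) * sqrt(45) = sqrt(146 * 45) = sqrt(6570)
Step 4: = 81.0555

81.0555


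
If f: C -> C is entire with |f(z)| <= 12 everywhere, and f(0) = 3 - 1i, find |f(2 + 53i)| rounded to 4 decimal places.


Step 1: By Liouville's theorem, a bounded entire function is constant.
Step 2: f(z) = f(0) = 3 - 1i for all z.
Step 3: |f(w)| = |3 - 1i| = sqrt(9 + 1)
Step 4: = 3.1623

3.1623


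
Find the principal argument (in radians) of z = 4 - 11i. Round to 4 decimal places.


Step 1: z = 4 - 11i
Step 2: arg(z) = atan2(-11, 4)
Step 3: arg(z) = -1.222

-1.222


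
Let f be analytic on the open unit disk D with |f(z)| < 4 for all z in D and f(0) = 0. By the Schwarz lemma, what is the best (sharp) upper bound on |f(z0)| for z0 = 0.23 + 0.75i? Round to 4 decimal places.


Step 1: g = f/4 maps D -> D with g(0) = 0, so by the Schwarz lemma |g(z)| <= |z|, i.e. |f(z)| <= 4|z|; this is sharp (f(z) = 4z).
Step 2: |z0|^2 = 0.23^2 + 0.75^2 = 0.6154
Step 3: |z0| = sqrt(0.6154) = 0.784474
Step 4: Best bound = 4 * |z0| = 4 * 0.784474 = 3.1379

3.1379


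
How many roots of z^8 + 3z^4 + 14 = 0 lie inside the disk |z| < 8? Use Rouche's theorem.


Step 1: On |z| = 8 the three terms have sizes |z^8| = 8^8 = 16777216, |3z^4| = 3*8^4 = 12288, |14| = 14
Step 2: The dominant term is g(z) = z^8; let h(z) = 3z^4 + 14 so f = g + h
Step 3: On |z| = 8: |g| = 16777216 and |h| <= 12288 + 14 = 12302
Step 4: Since 16777216 > 12302, |h| < |g| on |z| = 8, so by Rouche f has the same number of zeros as g inside |z| < 8
Step 5: g(z) = z^8 has 8 zeros (all at the origin) inside |z| < 8. Answer = 8

8


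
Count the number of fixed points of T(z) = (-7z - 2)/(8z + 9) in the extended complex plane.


Step 1: Fixed points satisfy T(z) = z
Step 2: 8z^2 + 16z + 2 = 0
Step 3: Discriminant = 16^2 - 4*8*2 = 192
Step 4: Number of fixed points = 2

2


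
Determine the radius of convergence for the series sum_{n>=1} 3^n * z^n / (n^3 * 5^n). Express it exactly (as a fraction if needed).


Step 1: General term a_n = 3^n / (n^3 * 5^n)
Step 2: By the root test, |a_n|^(1/n) = 3 / (n^(3/n) * 5) -> 3/5 as n -> infinity (since n^(3/n) -> 1)
Step 3: R = 1/lim|a_n|^(1/n) = 5/3

5/3


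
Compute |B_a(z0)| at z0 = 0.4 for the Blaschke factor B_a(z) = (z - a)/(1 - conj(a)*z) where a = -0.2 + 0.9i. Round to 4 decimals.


Step 1: Numerator z0 - a = 0.4 - (-0.2 + 0.9i) = 0.6 - 0.9i
Step 2: Denominator 1 - conj(a)*z0 = 1 - (-0.2 - 0.9i)*0.4 = 1.08 + 0.36i
Step 3: |z0 - a|^2 = 0.6^2 + (-0.9)^2 = 1.17; |1 - conj(a)*z0|^2 = 1.08^2 + 0.36^2 = 1.296
Step 4: |B_a(0.4)| = sqrt(1.17 / 1.296) = sqrt(0.902778)
Step 5: = 0.9501

0.9501


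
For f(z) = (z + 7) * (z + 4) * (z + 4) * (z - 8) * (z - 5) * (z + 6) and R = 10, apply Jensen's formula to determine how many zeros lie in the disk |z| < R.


Jensen's formula: (1/2pi)*integral log|f(Re^it)|dt = log|f(0)| + sum_{|a_k|<R} log(R/|a_k|)
Step 1: f(0) = 7 * 4 * 4 * (-8) * (-5) * 6 = 26880
Step 2: log|f(0)| = log|-7| + log|-4| + log|-4| + log|8| + log|5| + log|-6| = 10.1991
Step 3: Zeros inside |z| < 10: -7, -4, -4, 8, 5, -6
Step 4: Jensen sum = log(10/7) + log(10/4) + log(10/4) + log(10/8) + log(10/5) + log(10/6) = 3.6164
Step 5: n(R) = number of terms in the Jensen sum = count of zeros inside |z| < 10 = 6

6


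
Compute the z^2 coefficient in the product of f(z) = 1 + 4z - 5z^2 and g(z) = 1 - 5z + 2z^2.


Step 1: z^2 term in f*g comes from: (1)*(2z^2) + (4z)*(-5z) + (-5z^2)*(1)
Step 2: = 2 - 20 - 5
Step 3: = -23

-23


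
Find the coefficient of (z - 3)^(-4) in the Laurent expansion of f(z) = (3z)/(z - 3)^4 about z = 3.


Step 1: Write the numerator in powers of (z - 3): 3z = 3(z - 3) + (3*3 + 0) = 3(z - 3) + 9
Step 2: Divide by (z - 3)^4: f(z) = 9(z - 3)^(-4) + 3(z - 3)^(-3)
Step 3: This finite sum is the Laurent series of f about z = 3.
Step 4: Coefficient of (z - 3)^(-4) = 3*3 + 0 = 9

9


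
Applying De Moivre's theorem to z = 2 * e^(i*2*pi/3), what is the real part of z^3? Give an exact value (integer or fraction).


Step 1: By De Moivre's theorem, z^3 = 2^3 * e^(i*3*2*pi/3) = 8 * (cos(2*pi) + i*sin(2*pi))
Step 2: |z|^3 = 2^3 = 8
Step 3: Reduce the angle mod 2*pi: 2*pi - 2*pi = 0
Step 4: cos(0) = 1
Step 5: Re(z^3) = 8 * 1 = 8

8


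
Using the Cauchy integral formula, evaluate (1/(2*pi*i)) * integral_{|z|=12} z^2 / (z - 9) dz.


Step 1: f(z) = z^2, a = 9 is inside |z| = 12
Step 2: By Cauchy integral formula: (1/(2pi*i)) * integral = f(a)
Step 3: f(9) = 9^2 = 81

81


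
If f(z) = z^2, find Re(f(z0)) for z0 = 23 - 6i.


Step 1: z0 = 23 - 6i
Step 2: z0^2 = 23^2 - (-6)^2 - 276i
Step 3: real part = 529 - 36 = 493

493


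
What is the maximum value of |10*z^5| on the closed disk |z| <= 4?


Step 1: On |z| = 4, |f(z)| = 10 * |z|^5 = 10 * 4^5
Step 2: By maximum modulus principle, maximum is on boundary.
Step 3: Maximum = 10 * 1024 = 10240

10240


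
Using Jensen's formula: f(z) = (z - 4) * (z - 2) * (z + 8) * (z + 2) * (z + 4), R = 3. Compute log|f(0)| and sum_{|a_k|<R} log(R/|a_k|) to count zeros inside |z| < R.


Jensen's formula: (1/2pi)*integral log|f(Re^it)|dt = log|f(0)| + sum_{|a_k|<R} log(R/|a_k|)
Step 1: f(0) = (-4) * (-2) * 8 * 2 * 4 = 512
Step 2: log|f(0)| = log|4| + log|2| + log|-8| + log|-2| + log|-4| = 6.2383
Step 3: Zeros inside |z| < 3: 2, -2
Step 4: Jensen sum = log(3/2) + log(3/2) = 0.8109
Step 5: n(R) = number of terms in the Jensen sum = count of zeros inside |z| < 3 = 2

2


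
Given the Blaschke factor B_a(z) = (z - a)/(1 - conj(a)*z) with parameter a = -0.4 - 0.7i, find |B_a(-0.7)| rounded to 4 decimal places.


Step 1: Numerator z0 - a = -0.7 - (-0.4 - 0.7i) = -0.3 + 0.7i
Step 2: Denominator 1 - conj(a)*z0 = 1 - (-0.4 + 0.7i)*(-0.7) = 0.72 + 0.49i
Step 3: |z0 - a|^2 = (-0.3)^2 + 0.7^2 = 0.58; |1 - conj(a)*z0|^2 = 0.72^2 + 0.49^2 = 0.7585
Step 4: |B_a(-0.7)| = sqrt(0.58 / 0.7585) = sqrt(0.764667)
Step 5: = 0.8745

0.8745


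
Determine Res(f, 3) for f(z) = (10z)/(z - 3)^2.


Step 1: Pole of order 2 at z = 3
Step 2: Res = lim d/dz [(z - 3)^2 * f(z)] as z -> 3
Step 3: (z - 3)^2 * f(z) = 10z
Step 4: d/dz[10z] = 10

10


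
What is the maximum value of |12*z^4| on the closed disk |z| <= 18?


Step 1: On |z| = 18, |f(z)| = 12 * |z|^4 = 12 * 18^4
Step 2: By maximum modulus principle, maximum is on boundary.
Step 3: Maximum = 12 * 104976 = 1259712

1259712


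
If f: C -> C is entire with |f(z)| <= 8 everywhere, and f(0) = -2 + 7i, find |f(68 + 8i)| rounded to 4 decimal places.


Step 1: By Liouville's theorem, a bounded entire function is constant.
Step 2: f(z) = f(0) = -2 + 7i for all z.
Step 3: |f(w)| = |-2 + 7i| = sqrt(4 + 49)
Step 4: = 7.2801

7.2801


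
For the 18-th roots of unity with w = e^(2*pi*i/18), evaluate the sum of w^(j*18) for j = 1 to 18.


Step 1: The sum sum_{j=1}^{n} w^(k*j) equals n if n | k, else 0.
Step 2: Here n = 18, k = 18
Step 3: Does n divide k? 18 | 18 -> True
Step 4: Sum = 18

18


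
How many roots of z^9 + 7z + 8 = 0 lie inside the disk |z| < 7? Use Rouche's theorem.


Step 1: On |z| = 7 the three terms have sizes |z^9| = 7^9 = 40353607, |7z| = 7*7 = 49, |8| = 8
Step 2: The dominant term is g(z) = z^9; let h(z) = 7z + 8 so f = g + h
Step 3: On |z| = 7: |g| = 40353607 and |h| <= 49 + 8 = 57
Step 4: Since 40353607 > 57, |h| < |g| on |z| = 7, so by Rouche f has the same number of zeros as g inside |z| < 7
Step 5: g(z) = z^9 has 9 zeros (all at the origin) inside |z| < 7. Answer = 9

9


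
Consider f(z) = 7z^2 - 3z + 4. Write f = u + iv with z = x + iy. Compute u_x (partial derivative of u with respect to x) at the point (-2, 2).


Step 1: f(z) = 7(x+iy)^2 - 3(x+iy) + 4
Step 2: u = 7(x^2 - y^2) - 3x + 4
Step 3: u_x = 14x - 3
Step 4: At (-2, 2): u_x = -28 - 3 = -31

-31


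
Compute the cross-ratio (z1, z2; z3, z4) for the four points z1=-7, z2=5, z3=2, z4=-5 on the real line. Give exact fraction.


Step 1: (z1-z3)(z2-z4) = (-9) * 10 = -90
Step 2: (z1-z4)(z2-z3) = (-2) * 3 = -6
Step 3: Cross-ratio = 90/6 = 15

15


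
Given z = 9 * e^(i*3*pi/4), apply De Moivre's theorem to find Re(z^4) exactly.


Step 1: By De Moivre's theorem, z^4 = 9^4 * e^(i*4*3*pi/4) = 6561 * (cos(3*pi) + i*sin(3*pi))
Step 2: |z|^4 = 9^4 = 6561
Step 3: Reduce the angle mod 2*pi: 3*pi - 2*pi = pi
Step 4: cos(pi) = -1
Step 5: Re(z^4) = 6561 * (-1) = -6561

-6561


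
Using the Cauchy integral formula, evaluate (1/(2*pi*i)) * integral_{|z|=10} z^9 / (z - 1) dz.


Step 1: f(z) = z^9, a = 1 is inside |z| = 10
Step 2: By Cauchy integral formula: (1/(2pi*i)) * integral = f(a)
Step 3: f(1) = 1^9 = 1

1


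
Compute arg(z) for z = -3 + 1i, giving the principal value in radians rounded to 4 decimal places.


Step 1: z = -3 + 1i
Step 2: arg(z) = atan2(1, -3)
Step 3: arg(z) = 2.8198

2.8198


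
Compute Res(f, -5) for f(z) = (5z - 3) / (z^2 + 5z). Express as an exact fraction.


Step 1: Q(z) = z^2 + 5z = (z + 5)(z)
Step 2: Q'(z) = 2z + 5
Step 3: Q'(-5) = -5, P(-5) = -28
Step 4: Res = P(-5)/Q'(-5) = -28/(-5) = 28/5

28/5


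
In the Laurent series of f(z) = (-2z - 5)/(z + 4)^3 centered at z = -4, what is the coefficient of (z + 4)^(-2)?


Step 1: Write the numerator in powers of (z + 4): -2z - 5 = -2(z + 4) + (-2*(-4) - 5) = -2(z + 4) + 3
Step 2: Divide by (z + 4)^3: f(z) = 3(z + 4)^(-3) - 2(z + 4)^(-2)
Step 3: This finite sum is the Laurent series of f about z = -4.
Step 4: Coefficient of (z + 4)^(-2) = coefficient of (z + 4) in the re-centred numerator = -2

-2


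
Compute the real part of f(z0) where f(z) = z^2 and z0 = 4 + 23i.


Step 1: z0 = 4 + 23i
Step 2: z0^2 = 4^2 - 23^2 + 184i
Step 3: real part = 16 - 529 = -513

-513


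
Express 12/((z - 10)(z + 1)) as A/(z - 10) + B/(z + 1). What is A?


Step 1: Multiply both sides by (z - 10) and set z = 10
Step 2: A = 12 / (10 + 1)
Step 3: A = 12 / 11
Step 4: A = 12/11

12/11


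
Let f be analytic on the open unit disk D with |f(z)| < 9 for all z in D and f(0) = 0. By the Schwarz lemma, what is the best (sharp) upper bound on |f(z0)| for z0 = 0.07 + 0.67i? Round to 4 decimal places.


Step 1: g = f/9 maps D -> D with g(0) = 0, so by the Schwarz lemma |g(z)| <= |z|, i.e. |f(z)| <= 9|z|; this is sharp (f(z) = 9z).
Step 2: |z0|^2 = 0.07^2 + 0.67^2 = 0.4538
Step 3: |z0| = sqrt(0.4538) = 0.673647
Step 4: Best bound = 9 * |z0| = 9 * 0.673647 = 6.0628

6.0628


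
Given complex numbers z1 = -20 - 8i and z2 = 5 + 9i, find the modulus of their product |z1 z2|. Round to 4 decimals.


Step 1: |z1| = sqrt((-20)^2 + (-8)^2) = sqrt(464)
Step 2: |z2| = sqrt(5^2 + 9^2) = sqrt(106)
Step 3: |z1*z2| = |z1|*|z2| = sqrt(464) * sqrt(106) = sqrt(464 * 106) = sqrt(49184)
Step 4: = 221.7747

221.7747


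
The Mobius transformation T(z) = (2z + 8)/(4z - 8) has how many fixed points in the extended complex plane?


Step 1: Fixed points satisfy T(z) = z
Step 2: 4z^2 - 10z - 8 = 0
Step 3: Discriminant = (-10)^2 - 4*4*(-8) = 228
Step 4: Number of fixed points = 2

2


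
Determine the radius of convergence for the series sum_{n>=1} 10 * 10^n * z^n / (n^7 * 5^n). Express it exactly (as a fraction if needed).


Step 1: General term a_n = 10 * 10^n / (n^7 * 5^n)
Step 2: By the root test, |a_n|^(1/n) = 10^(1/n) * 10 / (n^(7/n) * 5) -> 10/5 as n -> infinity (since 10^(1/n) -> 1 and n^(7/n) -> 1)
Step 3: R = 1/lim|a_n|^(1/n) = 5/10 = 1/2

1/2


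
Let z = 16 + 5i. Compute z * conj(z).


Step 1: conj(z) = 16 - 5i
Step 2: z * conj(z) = 16^2 + 5^2
Step 3: = 256 + 25 = 281

281


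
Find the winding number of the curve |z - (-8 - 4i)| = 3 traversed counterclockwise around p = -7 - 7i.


Step 1: Center c = (-8, -4), radius = 3
Step 2: |p - c|^2 = 1^2 + (-3)^2 = 10
Step 3: r^2 = 9
Step 4: |p-c| > r so winding number = 0

0


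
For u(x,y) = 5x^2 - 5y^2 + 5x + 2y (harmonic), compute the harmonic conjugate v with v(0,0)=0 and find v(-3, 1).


Step 1: v_x = -u_y = 10y - 2
Step 2: v_y = u_x = 10x + 5
Step 3: v = 10xy - 2x + 5y + C
Step 4: v(0,0) = 0 => C = 0
Step 5: v(-3, 1) = -19

-19


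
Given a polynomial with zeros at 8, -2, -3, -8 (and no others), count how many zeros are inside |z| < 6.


Step 1: Check each root:
  z = 8: |8| = 8 >= 6
  z = -2: |-2| = 2 < 6
  z = -3: |-3| = 3 < 6
  z = -8: |-8| = 8 >= 6
Step 2: Count = 2

2


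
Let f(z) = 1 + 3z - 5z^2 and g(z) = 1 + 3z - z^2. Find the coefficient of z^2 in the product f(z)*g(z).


Step 1: z^2 term in f*g comes from: (1)*(-z^2) + (3z)*(3z) + (-5z^2)*(1)
Step 2: = -1 + 9 - 5
Step 3: = 3

3


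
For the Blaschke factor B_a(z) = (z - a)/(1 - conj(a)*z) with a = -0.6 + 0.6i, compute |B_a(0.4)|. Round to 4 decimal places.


Step 1: Numerator z0 - a = 0.4 - (-0.6 + 0.6i) = 1 - 0.6i
Step 2: Denominator 1 - conj(a)*z0 = 1 - (-0.6 - 0.6i)*0.4 = 1.24 + 0.24i
Step 3: |z0 - a|^2 = 1^2 + (-0.6)^2 = 1.36; |1 - conj(a)*z0|^2 = 1.24^2 + 0.24^2 = 1.5952
Step 4: |B_a(0.4)| = sqrt(1.36 / 1.5952) = sqrt(0.852558)
Step 5: = 0.9233

0.9233


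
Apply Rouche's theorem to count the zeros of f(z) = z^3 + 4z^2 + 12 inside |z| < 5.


Step 1: On |z| = 5 the three terms have sizes |z^3| = 5^3 = 125, |4z^2| = 4*5^2 = 100, |12| = 12
Step 2: The dominant term is g(z) = z^3; let h(z) = 4z^2 + 12 so f = g + h
Step 3: On |z| = 5: |g| = 125 and |h| <= 100 + 12 = 112
Step 4: Since 125 > 112, |h| < |g| on |z| = 5, so by Rouche f has the same number of zeros as g inside |z| < 5
Step 5: g(z) = z^3 has 3 zeros (all at the origin) inside |z| < 5. Answer = 3

3


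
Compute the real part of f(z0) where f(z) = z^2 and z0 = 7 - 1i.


Step 1: z0 = 7 - 1i
Step 2: z0^2 = 7^2 - (-1)^2 - 14i
Step 3: real part = 49 - 1 = 48

48


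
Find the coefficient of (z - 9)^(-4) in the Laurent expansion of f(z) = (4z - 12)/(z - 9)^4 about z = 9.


Step 1: Write the numerator in powers of (z - 9): 4z - 12 = 4(z - 9) + (4*9 - 12) = 4(z - 9) + 24
Step 2: Divide by (z - 9)^4: f(z) = 24(z - 9)^(-4) + 4(z - 9)^(-3)
Step 3: This finite sum is the Laurent series of f about z = 9.
Step 4: Coefficient of (z - 9)^(-4) = 4*9 - 12 = 24

24


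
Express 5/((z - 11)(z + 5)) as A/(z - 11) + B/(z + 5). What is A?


Step 1: Multiply both sides by (z - 11) and set z = 11
Step 2: A = 5 / (11 + 5)
Step 3: A = 5 / 16
Step 4: A = 5/16

5/16


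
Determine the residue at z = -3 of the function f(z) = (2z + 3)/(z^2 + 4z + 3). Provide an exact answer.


Step 1: Q(z) = z^2 + 4z + 3 = (z + 3)(z + 1)
Step 2: Q'(z) = 2z + 4
Step 3: Q'(-3) = -2, P(-3) = -3
Step 4: Res = P(-3)/Q'(-3) = -3/(-2) = 3/2

3/2


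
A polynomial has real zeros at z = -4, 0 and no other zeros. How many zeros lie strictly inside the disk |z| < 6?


Step 1: Check each root:
  z = -4: |-4| = 4 < 6
  z = 0: |0| = 0 < 6
Step 2: Count = 2

2


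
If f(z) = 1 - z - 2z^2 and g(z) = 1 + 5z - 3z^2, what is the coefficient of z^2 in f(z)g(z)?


Step 1: z^2 term in f*g comes from: (1)*(-3z^2) + (-z)*(5z) + (-2z^2)*(1)
Step 2: = -3 - 5 - 2
Step 3: = -10

-10


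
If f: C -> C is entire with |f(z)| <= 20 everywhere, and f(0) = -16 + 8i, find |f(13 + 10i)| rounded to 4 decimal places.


Step 1: By Liouville's theorem, a bounded entire function is constant.
Step 2: f(z) = f(0) = -16 + 8i for all z.
Step 3: |f(w)| = |-16 + 8i| = sqrt(256 + 64)
Step 4: = 17.8885

17.8885


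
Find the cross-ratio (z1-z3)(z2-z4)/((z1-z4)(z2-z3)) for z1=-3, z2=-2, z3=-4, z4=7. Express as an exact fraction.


Step 1: (z1-z3)(z2-z4) = 1 * (-9) = -9
Step 2: (z1-z4)(z2-z3) = (-10) * 2 = -20
Step 3: Cross-ratio = 9/20 = 9/20

9/20


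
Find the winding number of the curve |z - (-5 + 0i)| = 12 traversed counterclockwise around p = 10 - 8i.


Step 1: Center c = (-5, 0), radius = 12
Step 2: |p - c|^2 = 15^2 + (-8)^2 = 289
Step 3: r^2 = 144
Step 4: |p-c| > r so winding number = 0

0


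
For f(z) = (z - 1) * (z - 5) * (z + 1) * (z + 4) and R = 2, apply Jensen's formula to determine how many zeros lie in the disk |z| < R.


Jensen's formula: (1/2pi)*integral log|f(Re^it)|dt = log|f(0)| + sum_{|a_k|<R} log(R/|a_k|)
Step 1: f(0) = (-1) * (-5) * 1 * 4 = 20
Step 2: log|f(0)| = log|1| + log|5| + log|-1| + log|-4| = 2.9957
Step 3: Zeros inside |z| < 2: 1, -1
Step 4: Jensen sum = log(2/1) + log(2/1) = 1.3863
Step 5: n(R) = number of terms in the Jensen sum = count of zeros inside |z| < 2 = 2

2


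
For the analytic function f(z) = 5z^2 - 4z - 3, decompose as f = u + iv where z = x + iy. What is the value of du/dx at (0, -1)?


Step 1: f(z) = 5(x+iy)^2 - 4(x+iy) - 3
Step 2: u = 5(x^2 - y^2) - 4x - 3
Step 3: u_x = 10x - 4
Step 4: At (0, -1): u_x = 0 - 4 = -4

-4


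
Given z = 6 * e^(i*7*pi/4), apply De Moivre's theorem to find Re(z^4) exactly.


Step 1: By De Moivre's theorem, z^4 = 6^4 * e^(i*4*7*pi/4) = 1296 * (cos(7*pi) + i*sin(7*pi))
Step 2: |z|^4 = 6^4 = 1296
Step 3: Reduce the angle mod 2*pi: 7*pi - 6*pi = pi
Step 4: cos(pi) = -1
Step 5: Re(z^4) = 1296 * (-1) = -1296

-1296
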